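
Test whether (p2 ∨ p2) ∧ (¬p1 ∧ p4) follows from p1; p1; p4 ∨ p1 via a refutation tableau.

Initial set: {p1; p1; (p4 ∨ p1); ¬((p2 ∨ p2) ∧ (¬p1 ∧ p4))}.
(p4 ∨ p1): β-rule — branch into p4  //  p1.
  branch 1 (add p4):
    ¬((p2 ∨ p2) ∧ (¬p1 ∧ p4)): β-rule — branch into ¬(p2 ∨ p2)  //  ¬(¬p1 ∧ p4).
      branch 1.1 (add ¬(p2 ∨ p2)):
        ¬(p2 ∨ p2): α-rule — add ¬p2, ¬p2.
        ○ open, literals {p1=1, p2=0, p4=1}.
      branch 1.2 (add ¬(¬p1 ∧ p4)):
        ¬(¬p1 ∧ p4): β-rule — branch into ¬¬p1  //  ¬p4.
          branch 1.2.1 (add ¬¬p1):
            ○ open, literals {p1=1, p4=1}.
          branch 1.2.2 (add ¬p4):
            × closes — contains both p4 and ¬p4.
  branch 2 (add p1):
    ¬((p2 ∨ p2) ∧ (¬p1 ∧ p4)): β-rule — branch into ¬(p2 ∨ p2)  //  ¬(¬p1 ∧ p4).
      branch 2.1 (add ¬(p2 ∨ p2)):
        ¬(p2 ∨ p2): α-rule — add ¬p2, ¬p2.
        ○ open, literals {p1=1, p2=0}.
      branch 2.2 (add ¬(¬p1 ∧ p4)):
        ¬(¬p1 ∧ p4): β-rule — branch into ¬¬p1  //  ¬p4.
          branch 2.2.1 (add ¬¬p1):
            ○ open, literals {p1=1}.
          branch 2.2.2 (add ¬p4):
            ○ open, literals {p1=1, p4=0}.
1 branch closed, 5 open.
An open branch gives a countermodel: p1=1, p2=0, p4=1 (unmentioned atoms arbitrary); the premises hold there but the conclusion fails.

No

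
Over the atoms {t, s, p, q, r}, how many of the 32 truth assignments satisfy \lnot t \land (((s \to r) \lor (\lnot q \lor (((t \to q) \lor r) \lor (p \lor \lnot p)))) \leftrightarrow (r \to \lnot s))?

Initial set: {(\lnot t \land (((s \to r) \lor (\lnot q \lor (((t \to q) \lor r) \lor (p \lor \lnot p)))) \leftrightarrow (r \to \lnot s)))}.
(\lnot t \land (((s \to r) \lor (\lnot q \lor (((t \to q) \lor r) \lor (p \lor \lnot p)))) \leftrightarrow (r \to \lnot s))): α-rule — add \lnot t, (((s \to r) \lor (\lnot q \lor (((t \to q) \lor r) \lor (p \lor \lnot p)))) \leftrightarrow (r \to \lnot s)).
(((s \to r) \lor (\lnot q \lor (((t \to q) \lor r) \lor (p \lor \lnot p)))) \leftrightarrow (r \to \lnot s)): β-rule — branch into ((s \to r) \lor (\lnot q \lor (((t \to q) \lor r) \lor (p \lor \lnot p)))), (r \to \lnot s)  //  \lnot ((s \to r) \lor (\lnot q \lor (((t \to q) \lor r) \lor (p \lor \lnot p)))), \lnot (r \to \lnot s).
  branch 1 (add ((s \to r) \lor (\lnot q \lor (((t \to q) \lor r) \lor (p \lor \lnot p)))), (r \to \lnot s)):
    ((s \to r) \lor (\lnot q \lor (((t \to q) \lor r) \lor (p \lor \lnot p)))): β-rule — branch into (s \to r)  //  (\lnot q \lor (((t \to q) \lor r) \lor (p \lor \lnot p))).
      branch 1.1 (add (s \to r)):
        (r \to \lnot s): β-rule — branch into \lnot r  //  \lnot s.
          branch 1.1.1 (add \lnot r):
            (s \to r): β-rule — branch into \lnot s  //  r.
              branch 1.1.1.1 (add \lnot s):
                ○ open, literals {r=false, s=false, t=false}.
              branch 1.1.1.2 (add r):
                × closes — contains both r and \lnot r.
          branch 1.1.2 (add \lnot s):
            (s \to r): β-rule — branch into \lnot s  //  r.
              branch 1.1.2.1 (add \lnot s):
                ○ open, literals {s=false, t=false}.
              branch 1.1.2.2 (add r):
                ○ open, literals {r=true, s=false, t=false}.
      branch 1.2 (add (\lnot q \lor (((t \to q) \lor r) \lor (p \lor \lnot p)))):
        (r \to \lnot s): β-rule — branch into \lnot r  //  \lnot s.
          branch 1.2.1 (add \lnot r):
            (\lnot q \lor (((t \to q) \lor r) \lor (p \lor \lnot p))): β-rule — branch into \lnot q  //  (((t \to q) \lor r) \lor (p \lor \lnot p)).
              branch 1.2.1.1 (add \lnot q):
                ○ open, literals {q=false, r=false, t=false}.
              branch 1.2.1.2 (add (((t \to q) \lor r) \lor (p \lor \lnot p))):
                (((t \to q) \lor r) \lor (p \lor \lnot p)): β-rule — branch into ((t \to q) \lor r)  //  (p \lor \lnot p).
                  branch 1.2.1.2.1 (add ((t \to q) \lor r)):
                    ((t \to q) \lor r): β-rule — branch into (t \to q)  //  r.
                      branch 1.2.1.2.1.1 (add (t \to q)):
                        (t \to q): β-rule — branch into \lnot t  //  q.
                          branch 1.2.1.2.1.1.1 (add \lnot t):
                            ○ open, literals {r=false, t=false}.
                          branch 1.2.1.2.1.1.2 (add q):
                            ○ open, literals {q=true, r=false, t=false}.
                      branch 1.2.1.2.1.2 (add r):
                        × closes — contains both r and \lnot r.
                  branch 1.2.1.2.2 (add (p \lor \lnot p)):
                    (p \lor \lnot p): β-rule — branch into p  //  \lnot p.
                      branch 1.2.1.2.2.1 (add p):
                        ○ open, literals {p=true, r=false, t=false}.
                      branch 1.2.1.2.2.2 (add \lnot p):
                        ○ open, literals {p=false, r=false, t=false}.
          branch 1.2.2 (add \lnot s):
            (\lnot q \lor (((t \to q) \lor r) \lor (p \lor \lnot p))): β-rule — branch into \lnot q  //  (((t \to q) \lor r) \lor (p \lor \lnot p)).
              branch 1.2.2.1 (add \lnot q):
                ○ open, literals {q=false, s=false, t=false}.
              branch 1.2.2.2 (add (((t \to q) \lor r) \lor (p \lor \lnot p))):
                (((t \to q) \lor r) \lor (p \lor \lnot p)): β-rule — branch into ((t \to q) \lor r)  //  (p \lor \lnot p).
                  branch 1.2.2.2.1 (add ((t \to q) \lor r)):
                    ((t \to q) \lor r): β-rule — branch into (t \to q)  //  r.
                      branch 1.2.2.2.1.1 (add (t \to q)):
                        (t \to q): β-rule — branch into \lnot t  //  q.
                          branch 1.2.2.2.1.1.1 (add \lnot t):
                            ○ open, literals {s=false, t=false}.
                          branch 1.2.2.2.1.1.2 (add q):
                            ○ open, literals {q=true, s=false, t=false}.
                      branch 1.2.2.2.1.2 (add r):
                        ○ open, literals {r=true, s=false, t=false}.
                  branch 1.2.2.2.2 (add (p \lor \lnot p)):
                    (p \lor \lnot p): β-rule — branch into p  //  \lnot p.
                      branch 1.2.2.2.2.1 (add p):
                        ○ open, literals {p=true, s=false, t=false}.
                      branch 1.2.2.2.2.2 (add \lnot p):
                        ○ open, literals {p=false, s=false, t=false}.
  branch 2 (add \lnot ((s \to r) \lor (\lnot q \lor (((t \to q) \lor r) \lor (p \lor \lnot p)))), \lnot (r \to \lnot s)):
    \lnot ((s \to r) \lor (\lnot q \lor (((t \to q) \lor r) \lor (p \lor \lnot p)))): α-rule — add \lnot (s \to r), \lnot (\lnot q \lor (((t \to q) \lor r) \lor (p \lor \lnot p))).
    \lnot (r \to \lnot s): α-rule — add r, \lnot \lnot s.
    \lnot (s \to r): α-rule — add s, \lnot r.
    × closes — contains both r and \lnot r.
3 branches closed, 14 open.
Each open branch fixes some atoms; the unmentioned ones are free. Counting distinct full assignments: branch {r=false, s=false, t=false} (p, q) contributes 4 new; branch {s=false, t=false} (p, q, r) contributes 4 new; branch {r=true, s=false, t=false} (p, q) contributes 0 new; branch {q=false, r=false, t=false} (s, p) contributes 2 new; branch {r=false, t=false} (s, p, q) contributes 2 new; branch {q=true, r=false, t=false} (s, p) contributes 0 new; branch {p=true, r=false, t=false} (s, q) contributes 0 new; branch {p=false, r=false, t=false} (s, q) contributes 0 new; branch {q=false, s=false, t=false} (p, r) contributes 0 new; branch {s=false, t=false} (p, q, r) contributes 0 new; branch {q=true, s=false, t=false} (p, r) contributes 0 new; branch {r=true, s=false, t=false} (p, q) contributes 0 new; branch {p=true, s=false, t=false} (q, r) contributes 0 new; branch {p=false, s=false, t=false} (q, r) contributes 0 new. Total: 12.

12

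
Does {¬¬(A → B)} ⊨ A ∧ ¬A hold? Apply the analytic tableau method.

Initial set: {¬¬(A → B); ¬(A ∧ ¬A)}.
¬¬(A → B): drop double negation, giving (A → B).
¬(A ∧ ¬A): β-rule — branch into ¬A  //  ¬¬A.
  branch 1 (add ¬A):
    (A → B): β-rule — branch into ¬A  //  B.
      branch 1.1 (add ¬A):
        ○ open, literals {A=false}.
      branch 1.2 (add B):
        ○ open, literals {A=false, B=true}.
  branch 2 (add ¬¬A):
    (A → B): β-rule — branch into ¬A  //  B.
      branch 2.1 (add ¬A):
        × closes — contains both A and ¬A.
      branch 2.2 (add B):
        ○ open, literals {A=true, B=true}.
1 branch closed, 3 open.
An open branch gives a countermodel: A=false (unmentioned atoms arbitrary); the premises hold there but the conclusion fails.

No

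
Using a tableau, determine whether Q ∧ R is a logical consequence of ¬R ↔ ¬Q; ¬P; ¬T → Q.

No

Initial set: {T (¬R ↔ ¬Q); T ¬P; T (¬T → Q); F (Q ∧ R)}.
T (¬R ↔ ¬Q): β-rule — branch into T ¬R, T ¬Q  //  F ¬R, F ¬Q.
  branch 1 (add T ¬R, T ¬Q):
    T (¬T → Q): β-rule — branch into F ¬T  //  T Q.
      branch 1.1 (add F ¬T):
        F (Q ∧ R): β-rule — branch into F Q  //  F R.
          branch 1.1.1 (add F Q):
            ○ open, literals {P=0, Q=0, R=0, T=1}.
          branch 1.1.2 (add F R):
            ○ open, literals {P=0, Q=0, R=0, T=1}.
      branch 1.2 (add T Q):
        × closes — contains both Q and ¬Q.
  branch 2 (add F ¬R, F ¬Q):
    T (¬T → Q): β-rule — branch into F ¬T  //  T Q.
      branch 2.1 (add F ¬T):
        F (Q ∧ R): β-rule — branch into F Q  //  F R.
          branch 2.1.1 (add F Q):
            × closes — contains both Q and ¬Q.
          branch 2.1.2 (add F R):
            × closes — contains both R and ¬R.
      branch 2.2 (add T Q):
        F (Q ∧ R): β-rule — branch into F Q  //  F R.
          branch 2.2.1 (add F Q):
            × closes — contains both Q and ¬Q.
          branch 2.2.2 (add F R):
            × closes — contains both R and ¬R.
5 branches closed, 2 open.
An open branch gives a countermodel: P=0, Q=0, R=0, T=1 (unmentioned atoms arbitrary); the premises hold there but the conclusion fails.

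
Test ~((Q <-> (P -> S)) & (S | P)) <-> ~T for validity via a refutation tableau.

Assume the negation and expand:
Initial set: {F (~((Q <-> (P -> S)) & (S | P)) <-> ~T)}.
F (~((Q <-> (P -> S)) & (S | P)) <-> ~T): β-rule — branch into T ~((Q <-> (P -> S)) & (S | P)), F ~T  //  F ~((Q <-> (P -> S)) & (S | P)), T ~T.
  branch 1 (add T ~((Q <-> (P -> S)) & (S | P)), F ~T):
    T ~((Q <-> (P -> S)) & (S | P)): β-rule — branch into F (Q <-> (P -> S))  //  F (S | P).
      branch 1.1 (add F (Q <-> (P -> S))):
        F (Q <-> (P -> S)): β-rule — branch into T Q, F (P -> S)  //  F Q, T (P -> S).
          branch 1.1.1 (add T Q, F (P -> S)):
            F (P -> S): α-rule — add T P, F S.
            ○ open, literals {P=true, Q=true, S=false, T=true}.
          branch 1.1.2 (add F Q, T (P -> S)):
            T (P -> S): β-rule — branch into F P  //  T S.
              branch 1.1.2.1 (add F P):
                ○ open, literals {P=false, Q=false, T=true}.
              branch 1.1.2.2 (add T S):
                ○ open, literals {Q=false, S=true, T=true}.
      branch 1.2 (add F (S | P)):
        F (S | P): α-rule — add F S, F P.
        ○ open, literals {P=false, S=false, T=true}.
  branch 2 (add F ~((Q <-> (P -> S)) & (S | P)), T ~T):
    F ~((Q <-> (P -> S)) & (S | P)): α-rule — add T (Q <-> (P -> S)), T (S | P).
    T (Q <-> (P -> S)): β-rule — branch into T Q, T (P -> S)  //  F Q, F (P -> S).
      branch 2.1 (add T Q, T (P -> S)):
        T (S | P): β-rule — branch into T S  //  T P.
          branch 2.1.1 (add T S):
            T (P -> S): β-rule — branch into F P  //  T S.
              branch 2.1.1.1 (add F P):
                ○ open, literals {P=false, Q=true, S=true, T=false}.
              branch 2.1.1.2 (add T S):
                ○ open, literals {Q=true, S=true, T=false}.
          branch 2.1.2 (add T P):
            T (P -> S): β-rule — branch into F P  //  T S.
              branch 2.1.2.1 (add F P):
                × closes — contains both P and ~P.
              branch 2.1.2.2 (add T S):
                ○ open, literals {P=true, Q=true, S=true, T=false}.
      branch 2.2 (add F Q, F (P -> S)):
        F (P -> S): α-rule — add T P, F S.
        T (S | P): β-rule — branch into T S  //  T P.
          branch 2.2.1 (add T S):
            × closes — contains both S and ~S.
          branch 2.2.2 (add T P):
            ○ open, literals {P=true, Q=false, S=false, T=false}.
2 branches closed, 8 open.
An open branch gives a countermodel: P=true, Q=true, S=false, T=true (unmentioned atoms arbitrary); under it the original formula is false.

Not valid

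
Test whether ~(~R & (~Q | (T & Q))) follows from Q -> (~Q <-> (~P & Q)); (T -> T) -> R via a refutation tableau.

Initial set: {(Q -> (~Q <-> (~P & Q))); ((T -> T) -> R); ~~(~R & (~Q | (T & Q)))}.
~~(~R & (~Q | (T & Q))): α-rule — add ~R, (~Q | (T & Q)).
(Q -> (~Q <-> (~P & Q))): β-rule — branch into ~Q  //  (~Q <-> (~P & Q)).
  branch 1 (add ~Q):
    ((T -> T) -> R): β-rule — branch into ~(T -> T)  //  R.
      branch 1.1 (add ~(T -> T)):
        ~(T -> T): α-rule — add T, ~T.
        × closes — contains both T and ~T.
      branch 1.2 (add R):
        × closes — contains both R and ~R.
  branch 2 (add (~Q <-> (~P & Q))):
    ((T -> T) -> R): β-rule — branch into ~(T -> T)  //  R.
      branch 2.1 (add ~(T -> T)):
        ~(T -> T): α-rule — add T, ~T.
        × closes — contains both T and ~T.
      branch 2.2 (add R):
        × closes — contains both R and ~R.
All 4 branches close.
Every branch closed, so the premises entail the conclusion.

Yes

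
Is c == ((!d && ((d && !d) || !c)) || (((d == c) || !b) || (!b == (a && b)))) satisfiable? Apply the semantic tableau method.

Initial set: {T (c == ((!d && ((d && !d) || !c)) || (((d == c) || !b) || (!b == (a && b)))))}.
T (c == ((!d && ((d && !d) || !c)) || (((d == c) || !b) || (!b == (a && b))))): β-rule — branch into T c, T ((!d && ((d && !d) || !c)) || (((d == c) || !b) || (!b == (a && b))))  //  F c, F ((!d && ((d && !d) || !c)) || (((d == c) || !b) || (!b == (a && b)))).
  branch 1 (add T c, T ((!d && ((d && !d) || !c)) || (((d == c) || !b) || (!b == (a && b))))):
    T ((!d && ((d && !d) || !c)) || (((d == c) || !b) || (!b == (a && b)))): β-rule — branch into T (!d && ((d && !d) || !c))  //  T (((d == c) || !b) || (!b == (a && b))).
      branch 1.1 (add T (!d && ((d && !d) || !c))):
        T (!d && ((d && !d) || !c)): α-rule — add T !d, T ((d && !d) || !c).
        T ((d && !d) || !c): β-rule — branch into T (d && !d)  //  T !c.
          branch 1.1.1 (add T (d && !d)):
            T (d && !d): α-rule — add T d, T !d.
            × closes — contains both d and !d.
          branch 1.1.2 (add T !c):
            × closes — contains both c and !c.
      branch 1.2 (add T (((d == c) || !b) || (!b == (a && b)))):
        T (((d == c) || !b) || (!b == (a && b))): β-rule — branch into T ((d == c) || !b)  //  T (!b == (a && b)).
          branch 1.2.1 (add T ((d == c) || !b)):
            T ((d == c) || !b): β-rule — branch into T (d == c)  //  T !b.
              branch 1.2.1.1 (add T (d == c)):
                T (d == c): β-rule — branch into T d, T c  //  F d, F c.
                  branch 1.2.1.1.1 (add T d, T c):
                    ○ open, literals {c=true, d=true}.
                  branch 1.2.1.1.2 (add F d, F c):
                    × closes — contains both c and !c.
              branch 1.2.1.2 (add T !b):
                ○ open, literals {b=false, c=true}.
          branch 1.2.2 (add T (!b == (a && b))):
            T (!b == (a && b)): β-rule — branch into T !b, T (a && b)  //  F !b, F (a && b).
              branch 1.2.2.1 (add T !b, T (a && b)):
                T (a && b): α-rule — add T a, T b.
                × closes — contains both b and !b.
              branch 1.2.2.2 (add F !b, F (a && b)):
                F (a && b): β-rule — branch into F a  //  F b.
                  branch 1.2.2.2.1 (add F a):
                    ○ open, literals {a=false, b=true, c=true}.
                  branch 1.2.2.2.2 (add F b):
                    × closes — contains both b and !b.
  branch 2 (add F c, F ((!d && ((d && !d) || !c)) || (((d == c) || !b) || (!b == (a && b))))):
    F ((!d && ((d && !d) || !c)) || (((d == c) || !b) || (!b == (a && b)))): α-rule — add F (!d && ((d && !d) || !c)), F (((d == c) || !b) || (!b == (a && b))).
    F (((d == c) || !b) || (!b == (a && b))): α-rule — add F ((d == c) || !b), F (!b == (a && b)).
    F ((d == c) || !b): α-rule — add F (d == c), F !b.
    F (!d && ((d && !d) || !c)): β-rule — branch into F !d  //  F ((d && !d) || !c).
      branch 2.1 (add F !d):
        F (!b == (a && b)): β-rule — branch into T !b, F (a && b)  //  F !b, T (a && b).
          branch 2.1.1 (add T !b, F (a && b)):
            × closes — contains both b and !b.
          branch 2.1.2 (add F !b, T (a && b)):
            T (a && b): α-rule — add T a, T b.
            F (d == c): β-rule — branch into T d, F c  //  F d, T c.
              branch 2.1.2.1 (add T d, F c):
                ○ open, literals {a=true, b=true, c=false, d=true}.
              branch 2.1.2.2 (add F d, T c):
                × closes — contains both d and !d.
      branch 2.2 (add F ((d && !d) || !c)):
        F ((d && !d) || !c): α-rule — add F (d && !d), F !c.
        × closes — contains both c and !c.
8 branches closed, 4 open.
An open branch gives a satisfying assignment: c=true, d=true.

Satisfiable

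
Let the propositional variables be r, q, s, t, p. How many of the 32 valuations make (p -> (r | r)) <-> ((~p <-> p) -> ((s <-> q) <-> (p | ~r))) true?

Initial set: {((p -> (r | r)) <-> ((~p <-> p) -> ((s <-> q) <-> (p | ~r))))}.
((p -> (r | r)) <-> ((~p <-> p) -> ((s <-> q) <-> (p | ~r)))): β-rule — branch into (p -> (r | r)), ((~p <-> p) -> ((s <-> q) <-> (p | ~r)))  //  ~(p -> (r | r)), ~((~p <-> p) -> ((s <-> q) <-> (p | ~r))).
  branch 1 (add (p -> (r | r)), ((~p <-> p) -> ((s <-> q) <-> (p | ~r)))):
    (p -> (r | r)): β-rule — branch into ~p  //  (r | r).
      branch 1.1 (add ~p):
        ((~p <-> p) -> ((s <-> q) <-> (p | ~r))): β-rule — branch into ~(~p <-> p)  //  ((s <-> q) <-> (p | ~r)).
          branch 1.1.1 (add ~(~p <-> p)):
            ~(~p <-> p): β-rule — branch into ~p, ~p  //  ~~p, p.
              branch 1.1.1.1 (add ~p, ~p):
                ○ open, literals {p=0}.
              branch 1.1.1.2 (add ~~p, p):
                × closes — contains both p and ~p.
          branch 1.1.2 (add ((s <-> q) <-> (p | ~r))):
            ((s <-> q) <-> (p | ~r)): β-rule — branch into (s <-> q), (p | ~r)  //  ~(s <-> q), ~(p | ~r).
              branch 1.1.2.1 (add (s <-> q), (p | ~r)):
                (s <-> q): β-rule — branch into s, q  //  ~s, ~q.
                  branch 1.1.2.1.1 (add s, q):
                    (p | ~r): β-rule — branch into p  //  ~r.
                      branch 1.1.2.1.1.1 (add p):
                        × closes — contains both p and ~p.
                      branch 1.1.2.1.1.2 (add ~r):
                        ○ open, literals {p=0, q=1, r=0, s=1}.
                  branch 1.1.2.1.2 (add ~s, ~q):
                    (p | ~r): β-rule — branch into p  //  ~r.
                      branch 1.1.2.1.2.1 (add p):
                        × closes — contains both p and ~p.
                      branch 1.1.2.1.2.2 (add ~r):
                        ○ open, literals {p=0, q=0, r=0, s=0}.
              branch 1.1.2.2 (add ~(s <-> q), ~(p | ~r)):
                ~(p | ~r): α-rule — add ~p, ~~r.
                ~(s <-> q): β-rule — branch into s, ~q  //  ~s, q.
                  branch 1.1.2.2.1 (add s, ~q):
                    ○ open, literals {p=0, q=0, r=1, s=1}.
                  branch 1.1.2.2.2 (add ~s, q):
                    ○ open, literals {p=0, q=1, r=1, s=0}.
      branch 1.2 (add (r | r)):
        ((~p <-> p) -> ((s <-> q) <-> (p | ~r))): β-rule — branch into ~(~p <-> p)  //  ((s <-> q) <-> (p | ~r)).
          branch 1.2.1 (add ~(~p <-> p)):
            (r | r): β-rule — branch into r  //  r.
              branch 1.2.1.1 (add r):
                ~(~p <-> p): β-rule — branch into ~p, ~p  //  ~~p, p.
                  branch 1.2.1.1.1 (add ~p, ~p):
                    ○ open, literals {p=0, r=1}.
                  branch 1.2.1.1.2 (add ~~p, p):
                    ○ open, literals {p=1, r=1}.
              branch 1.2.1.2 (add r):
                ~(~p <-> p): β-rule — branch into ~p, ~p  //  ~~p, p.
                  branch 1.2.1.2.1 (add ~p, ~p):
                    ○ open, literals {p=0, r=1}.
                  branch 1.2.1.2.2 (add ~~p, p):
                    ○ open, literals {p=1, r=1}.
          branch 1.2.2 (add ((s <-> q) <-> (p | ~r))):
            (r | r): β-rule — branch into r  //  r.
              branch 1.2.2.1 (add r):
                ((s <-> q) <-> (p | ~r)): β-rule — branch into (s <-> q), (p | ~r)  //  ~(s <-> q), ~(p | ~r).
                  branch 1.2.2.1.1 (add (s <-> q), (p | ~r)):
                    (s <-> q): β-rule — branch into s, q  //  ~s, ~q.
                      branch 1.2.2.1.1.1 (add s, q):
                        (p | ~r): β-rule — branch into p  //  ~r.
                          branch 1.2.2.1.1.1.1 (add p):
                            ○ open, literals {p=1, q=1, r=1, s=1}.
                          branch 1.2.2.1.1.1.2 (add ~r):
                            × closes — contains both r and ~r.
                      branch 1.2.2.1.1.2 (add ~s, ~q):
                        (p | ~r): β-rule — branch into p  //  ~r.
                          branch 1.2.2.1.1.2.1 (add p):
                            ○ open, literals {p=1, q=0, r=1, s=0}.
                          branch 1.2.2.1.1.2.2 (add ~r):
                            × closes — contains both r and ~r.
                  branch 1.2.2.1.2 (add ~(s <-> q), ~(p | ~r)):
                    ~(p | ~r): α-rule — add ~p, ~~r.
                    ~(s <-> q): β-rule — branch into s, ~q  //  ~s, q.
                      branch 1.2.2.1.2.1 (add s, ~q):
                        ○ open, literals {p=0, q=0, r=1, s=1}.
                      branch 1.2.2.1.2.2 (add ~s, q):
                        ○ open, literals {p=0, q=1, r=1, s=0}.
              branch 1.2.2.2 (add r):
                ((s <-> q) <-> (p | ~r)): β-rule — branch into (s <-> q), (p | ~r)  //  ~(s <-> q), ~(p | ~r).
                  branch 1.2.2.2.1 (add (s <-> q), (p | ~r)):
                    (s <-> q): β-rule — branch into s, q  //  ~s, ~q.
                      branch 1.2.2.2.1.1 (add s, q):
                        (p | ~r): β-rule — branch into p  //  ~r.
                          branch 1.2.2.2.1.1.1 (add p):
                            ○ open, literals {p=1, q=1, r=1, s=1}.
                          branch 1.2.2.2.1.1.2 (add ~r):
                            × closes — contains both r and ~r.
                      branch 1.2.2.2.1.2 (add ~s, ~q):
                        (p | ~r): β-rule — branch into p  //  ~r.
                          branch 1.2.2.2.1.2.1 (add p):
                            ○ open, literals {p=1, q=0, r=1, s=0}.
                          branch 1.2.2.2.1.2.2 (add ~r):
                            × closes — contains both r and ~r.
                  branch 1.2.2.2.2 (add ~(s <-> q), ~(p | ~r)):
                    ~(p | ~r): α-rule — add ~p, ~~r.
                    ~(s <-> q): β-rule — branch into s, ~q  //  ~s, q.
                      branch 1.2.2.2.2.1 (add s, ~q):
                        ○ open, literals {p=0, q=0, r=1, s=1}.
                      branch 1.2.2.2.2.2 (add ~s, q):
                        ○ open, literals {p=0, q=1, r=1, s=0}.
  branch 2 (add ~(p -> (r | r)), ~((~p <-> p) -> ((s <-> q) <-> (p | ~r)))):
    ~(p -> (r | r)): α-rule — add p, ~(r | r).
    ~((~p <-> p) -> ((s <-> q) <-> (p | ~r))): α-rule — add (~p <-> p), ~((s <-> q) <-> (p | ~r)).
    ~(r | r): α-rule — add ~r, ~r.
    (~p <-> p): β-rule — branch into ~p, p  //  ~~p, ~p.
      branch 2.1 (add ~p, p):
        × closes — contains both p and ~p.
      branch 2.2 (add ~~p, ~p):
        × closes — contains both p and ~p.
9 branches closed, 17 open.
Each open branch fixes some atoms; the unmentioned ones are free. Counting distinct full assignments: branch {p=0} (r, q, s, t) contributes 16 new; branch {p=0, q=1, r=0, s=1} (t) contributes 0 new; branch {p=0, q=0, r=0, s=0} (t) contributes 0 new; branch {p=0, q=0, r=1, s=1} (t) contributes 0 new; branch {p=0, q=1, r=1, s=0} (t) contributes 0 new; branch {p=0, r=1} (q, s, t) contributes 0 new; branch {p=1, r=1} (q, s, t) contributes 8 new; branch {p=0, r=1} (q, s, t) contributes 0 new; branch {p=1, r=1} (q, s, t) contributes 0 new; branch {p=1, q=1, r=1, s=1} (t) contributes 0 new; branch {p=1, q=0, r=1, s=0} (t) contributes 0 new; branch {p=0, q=0, r=1, s=1} (t) contributes 0 new; branch {p=0, q=1, r=1, s=0} (t) contributes 0 new; branch {p=1, q=1, r=1, s=1} (t) contributes 0 new; branch {p=1, q=0, r=1, s=0} (t) contributes 0 new; branch {p=0, q=0, r=1, s=1} (t) contributes 0 new; branch {p=0, q=1, r=1, s=0} (t) contributes 0 new. Total: 24.

24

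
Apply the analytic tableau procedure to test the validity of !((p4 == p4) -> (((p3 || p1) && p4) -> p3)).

Assume the negation and expand:
Initial set: {!!((p4 == p4) -> (((p3 || p1) && p4) -> p3))}.
!!((p4 == p4) -> (((p3 || p1) && p4) -> p3)): β-rule — branch into !(p4 == p4)  //  (((p3 || p1) && p4) -> p3).
  branch 1 (add !(p4 == p4)):
    !(p4 == p4): β-rule — branch into p4, !p4  //  !p4, p4.
      branch 1.1 (add p4, !p4):
        × closes — contains both p4 and !p4.
      branch 1.2 (add !p4, p4):
        × closes — contains both p4 and !p4.
  branch 2 (add (((p3 || p1) && p4) -> p3)):
    (((p3 || p1) && p4) -> p3): β-rule — branch into !((p3 || p1) && p4)  //  p3.
      branch 2.1 (add !((p3 || p1) && p4)):
        !((p3 || p1) && p4): β-rule — branch into !(p3 || p1)  //  !p4.
          branch 2.1.1 (add !(p3 || p1)):
            !(p3 || p1): α-rule — add !p3, !p1.
            ○ open, literals {p1=F, p3=F}.
          branch 2.1.2 (add !p4):
            ○ open, literals {p4=F}.
      branch 2.2 (add p3):
        ○ open, literals {p3=T}.
2 branches closed, 3 open.
An open branch gives a countermodel: p1=F, p3=F (unmentioned atoms arbitrary); under it the original formula is false.

Not valid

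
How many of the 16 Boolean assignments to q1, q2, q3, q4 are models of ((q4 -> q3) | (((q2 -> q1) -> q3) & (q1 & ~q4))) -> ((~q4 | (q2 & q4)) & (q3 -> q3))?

14

Initial set: {(((q4 -> q3) | (((q2 -> q1) -> q3) & (q1 & ~q4))) -> ((~q4 | (q2 & q4)) & (q3 -> q3)))}.
(((q4 -> q3) | (((q2 -> q1) -> q3) & (q1 & ~q4))) -> ((~q4 | (q2 & q4)) & (q3 -> q3))): β-rule — branch into ~((q4 -> q3) | (((q2 -> q1) -> q3) & (q1 & ~q4)))  //  ((~q4 | (q2 & q4)) & (q3 -> q3)).
  branch 1 (add ~((q4 -> q3) | (((q2 -> q1) -> q3) & (q1 & ~q4)))):
    ~((q4 -> q3) | (((q2 -> q1) -> q3) & (q1 & ~q4))): α-rule — add ~(q4 -> q3), ~(((q2 -> q1) -> q3) & (q1 & ~q4)).
    ~(q4 -> q3): α-rule — add q4, ~q3.
    ~(((q2 -> q1) -> q3) & (q1 & ~q4)): β-rule — branch into ~((q2 -> q1) -> q3)  //  ~(q1 & ~q4).
      branch 1.1 (add ~((q2 -> q1) -> q3)):
        ~((q2 -> q1) -> q3): α-rule — add (q2 -> q1), ~q3.
        (q2 -> q1): β-rule — branch into ~q2  //  q1.
          branch 1.1.1 (add ~q2):
            ○ open, literals {q2=F, q3=F, q4=T}.
          branch 1.1.2 (add q1):
            ○ open, literals {q1=T, q3=F, q4=T}.
      branch 1.2 (add ~(q1 & ~q4)):
        ~(q1 & ~q4): β-rule — branch into ~q1  //  ~~q4.
          branch 1.2.1 (add ~q1):
            ○ open, literals {q1=F, q3=F, q4=T}.
          branch 1.2.2 (add ~~q4):
            ○ open, literals {q3=F, q4=T}.
  branch 2 (add ((~q4 | (q2 & q4)) & (q3 -> q3))):
    ((~q4 | (q2 & q4)) & (q3 -> q3)): α-rule — add (~q4 | (q2 & q4)), (q3 -> q3).
    (~q4 | (q2 & q4)): β-rule — branch into ~q4  //  (q2 & q4).
      branch 2.1 (add ~q4):
        (q3 -> q3): β-rule — branch into ~q3  //  q3.
          branch 2.1.1 (add ~q3):
            ○ open, literals {q3=F, q4=F}.
          branch 2.1.2 (add q3):
            ○ open, literals {q3=T, q4=F}.
      branch 2.2 (add (q2 & q4)):
        (q2 & q4): α-rule — add q2, q4.
        (q3 -> q3): β-rule — branch into ~q3  //  q3.
          branch 2.2.1 (add ~q3):
            ○ open, literals {q2=T, q3=F, q4=T}.
          branch 2.2.2 (add q3):
            ○ open, literals {q2=T, q3=T, q4=T}.
0 branches closed, 8 open.
Each open branch fixes some atoms; the unmentioned ones are free. Counting distinct full assignments: branch {q2=F, q3=F, q4=T} (q1) contributes 2 new; branch {q1=T, q3=F, q4=T} (q2) contributes 1 new; branch {q1=F, q3=F, q4=T} (q2) contributes 1 new; branch {q3=F, q4=T} (q1, q2) contributes 0 new; branch {q3=F, q4=F} (q1, q2) contributes 4 new; branch {q3=T, q4=F} (q1, q2) contributes 4 new; branch {q2=T, q3=F, q4=T} (q1) contributes 0 new; branch {q2=T, q3=T, q4=T} (q1) contributes 2 new. Total: 14.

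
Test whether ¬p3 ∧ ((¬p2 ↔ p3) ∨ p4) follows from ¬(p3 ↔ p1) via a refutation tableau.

No

Initial set: {T ¬(p3 ↔ p1); F (¬p3 ∧ ((¬p2 ↔ p3) ∨ p4))}.
T ¬(p3 ↔ p1): β-rule — branch into T p3, F p1  //  F p3, T p1.
  branch 1 (add T p3, F p1):
    F (¬p3 ∧ ((¬p2 ↔ p3) ∨ p4)): β-rule — branch into F ¬p3  //  F ((¬p2 ↔ p3) ∨ p4).
      branch 1.1 (add F ¬p3):
        ○ open, literals {p1=false, p3=true}.
      branch 1.2 (add F ((¬p2 ↔ p3) ∨ p4)):
        F ((¬p2 ↔ p3) ∨ p4): α-rule — add F (¬p2 ↔ p3), F p4.
        F (¬p2 ↔ p3): β-rule — branch into T ¬p2, F p3  //  F ¬p2, T p3.
          branch 1.2.1 (add T ¬p2, F p3):
            × closes — contains both p3 and ¬p3.
          branch 1.2.2 (add F ¬p2, T p3):
            ○ open, literals {p1=false, p2=true, p3=true, p4=false}.
  branch 2 (add F p3, T p1):
    F (¬p3 ∧ ((¬p2 ↔ p3) ∨ p4)): β-rule — branch into F ¬p3  //  F ((¬p2 ↔ p3) ∨ p4).
      branch 2.1 (add F ¬p3):
        × closes — contains both p3 and ¬p3.
      branch 2.2 (add F ((¬p2 ↔ p3) ∨ p4)):
        F ((¬p2 ↔ p3) ∨ p4): α-rule — add F (¬p2 ↔ p3), F p4.
        F (¬p2 ↔ p3): β-rule — branch into T ¬p2, F p3  //  F ¬p2, T p3.
          branch 2.2.1 (add T ¬p2, F p3):
            ○ open, literals {p1=true, p2=false, p3=false, p4=false}.
          branch 2.2.2 (add F ¬p2, T p3):
            × closes — contains both p3 and ¬p3.
3 branches closed, 3 open.
An open branch gives a countermodel: p1=false, p3=true (unmentioned atoms arbitrary); the premises hold there but the conclusion fails.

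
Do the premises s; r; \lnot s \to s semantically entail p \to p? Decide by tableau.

Initial set: {s; r; (\lnot s \to s); \lnot (p \to p)}.
\lnot (p \to p): α-rule — add p, \lnot p.
× closes — contains both p and \lnot p.
All 1 branch closes.
Every branch closed, so the premises entail the conclusion.

Yes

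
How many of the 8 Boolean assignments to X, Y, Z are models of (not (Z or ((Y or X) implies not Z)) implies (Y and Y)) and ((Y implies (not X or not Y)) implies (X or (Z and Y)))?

Initial set: {((not (Z or ((Y or X) implies not Z)) implies (Y and Y)) and ((Y implies (not X or not Y)) implies (X or (Z and Y))))}.
((not (Z or ((Y or X) implies not Z)) implies (Y and Y)) and ((Y implies (not X or not Y)) implies (X or (Z and Y)))): α-rule — add (not (Z or ((Y or X) implies not Z)) implies (Y and Y)), ((Y implies (not X or not Y)) implies (X or (Z and Y))).
(not (Z or ((Y or X) implies not Z)) implies (Y and Y)): β-rule — branch into not not (Z or ((Y or X) implies not Z))  //  (Y and Y).
  branch 1 (add not not (Z or ((Y or X) implies not Z))):
    ((Y implies (not X or not Y)) implies (X or (Z and Y))): β-rule — branch into not (Y implies (not X or not Y))  //  (X or (Z and Y)).
      branch 1.1 (add not (Y implies (not X or not Y))):
        not (Y implies (not X or not Y)): α-rule — add Y, not (not X or not Y).
        not (not X or not Y): α-rule — add not not X, not not Y.
        not not (Z or ((Y or X) implies not Z)): β-rule — branch into Z  //  ((Y or X) implies not Z).
          branch 1.1.1 (add Z):
            ○ open, literals {X=true, Y=true, Z=true}.
          branch 1.1.2 (add ((Y or X) implies not Z)):
            ((Y or X) implies not Z): β-rule — branch into not (Y or X)  //  not Z.
              branch 1.1.2.1 (add not (Y or X)):
                not (Y or X): α-rule — add not Y, not X.
                × closes — contains both Y and not Y.
              branch 1.1.2.2 (add not Z):
                ○ open, literals {X=true, Y=true, Z=false}.
      branch 1.2 (add (X or (Z and Y))):
        not not (Z or ((Y or X) implies not Z)): β-rule — branch into Z  //  ((Y or X) implies not Z).
          branch 1.2.1 (add Z):
            (X or (Z and Y)): β-rule — branch into X  //  (Z and Y).
              branch 1.2.1.1 (add X):
                ○ open, literals {X=true, Z=true}.
              branch 1.2.1.2 (add (Z and Y)):
                (Z and Y): α-rule — add Z, Y.
                ○ open, literals {Y=true, Z=true}.
          branch 1.2.2 (add ((Y or X) implies not Z)):
            (X or (Z and Y)): β-rule — branch into X  //  (Z and Y).
              branch 1.2.2.1 (add X):
                ((Y or X) implies not Z): β-rule — branch into not (Y or X)  //  not Z.
                  branch 1.2.2.1.1 (add not (Y or X)):
                    not (Y or X): α-rule — add not Y, not X.
                    × closes — contains both X and not X.
                  branch 1.2.2.1.2 (add not Z):
                    ○ open, literals {X=true, Z=false}.
              branch 1.2.2.2 (add (Z and Y)):
                (Z and Y): α-rule — add Z, Y.
                ((Y or X) implies not Z): β-rule — branch into not (Y or X)  //  not Z.
                  branch 1.2.2.2.1 (add not (Y or X)):
                    not (Y or X): α-rule — add not Y, not X.
                    × closes — contains both Y and not Y.
                  branch 1.2.2.2.2 (add not Z):
                    × closes — contains both Z and not Z.
  branch 2 (add (Y and Y)):
    (Y and Y): α-rule — add Y, Y.
    ((Y implies (not X or not Y)) implies (X or (Z and Y))): β-rule — branch into not (Y implies (not X or not Y))  //  (X or (Z and Y)).
      branch 2.1 (add not (Y implies (not X or not Y))):
        not (Y implies (not X or not Y)): α-rule — add Y, not (not X or not Y).
        not (not X or not Y): α-rule — add not not X, not not Y.
        ○ open, literals {X=true, Y=true}.
      branch 2.2 (add (X or (Z and Y))):
        (X or (Z and Y)): β-rule — branch into X  //  (Z and Y).
          branch 2.2.1 (add X):
            ○ open, literals {X=true, Y=true}.
          branch 2.2.2 (add (Z and Y)):
            (Z and Y): α-rule — add Z, Y.
            ○ open, literals {Y=true, Z=true}.
4 branches closed, 8 open.
Each open branch fixes some atoms; the unmentioned ones are free. Counting distinct full assignments: branch {X=true, Y=true, Z=true} (none free) contributes 1 new; branch {X=true, Y=true, Z=false} (none free) contributes 1 new; branch {X=true, Z=true} (Y) contributes 1 new; branch {Y=true, Z=true} (X) contributes 1 new; branch {X=true, Z=false} (Y) contributes 1 new; branch {X=true, Y=true} (Z) contributes 0 new; branch {X=true, Y=true} (Z) contributes 0 new; branch {Y=true, Z=true} (X) contributes 0 new. Total: 5.

5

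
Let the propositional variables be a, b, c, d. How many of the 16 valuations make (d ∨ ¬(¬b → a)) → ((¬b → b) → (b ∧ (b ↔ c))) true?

14

Initial set: {((d ∨ ¬(¬b → a)) → ((¬b → b) → (b ∧ (b ↔ c))))}.
((d ∨ ¬(¬b → a)) → ((¬b → b) → (b ∧ (b ↔ c)))): β-rule — branch into ¬(d ∨ ¬(¬b → a))  //  ((¬b → b) → (b ∧ (b ↔ c))).
  branch 1 (add ¬(d ∨ ¬(¬b → a))):
    ¬(d ∨ ¬(¬b → a)): α-rule — add ¬d, ¬¬(¬b → a).
    ¬¬(¬b → a): β-rule — branch into ¬¬b  //  a.
      branch 1.1 (add ¬¬b):
        ○ open, literals {b=T, d=F}.
      branch 1.2 (add a):
        ○ open, literals {a=T, d=F}.
  branch 2 (add ((¬b → b) → (b ∧ (b ↔ c)))):
    ((¬b → b) → (b ∧ (b ↔ c))): β-rule — branch into ¬(¬b → b)  //  (b ∧ (b ↔ c)).
      branch 2.1 (add ¬(¬b → b)):
        ¬(¬b → b): α-rule — add ¬b, ¬b.
        ○ open, literals {b=F}.
      branch 2.2 (add (b ∧ (b ↔ c))):
        (b ∧ (b ↔ c)): α-rule — add b, (b ↔ c).
        (b ↔ c): β-rule — branch into b, c  //  ¬b, ¬c.
          branch 2.2.1 (add b, c):
            ○ open, literals {b=T, c=T}.
          branch 2.2.2 (add ¬b, ¬c):
            × closes — contains both b and ¬b.
1 branch closed, 4 open.
Each open branch fixes some atoms; the unmentioned ones are free. Counting distinct full assignments: branch {b=T, d=F} (a, c) contributes 4 new; branch {a=T, d=F} (b, c) contributes 2 new; branch {b=F} (a, c, d) contributes 6 new; branch {b=T, c=T} (a, d) contributes 2 new. Total: 14.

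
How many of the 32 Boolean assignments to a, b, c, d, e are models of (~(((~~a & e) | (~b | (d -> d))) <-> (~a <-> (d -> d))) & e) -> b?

Initial set: {((~(((~~a & e) | (~b | (d -> d))) <-> (~a <-> (d -> d))) & e) -> b)}.
((~(((~~a & e) | (~b | (d -> d))) <-> (~a <-> (d -> d))) & e) -> b): β-rule — branch into ~(~(((~~a & e) | (~b | (d -> d))) <-> (~a <-> (d -> d))) & e)  //  b.
  branch 1 (add ~(~(((~~a & e) | (~b | (d -> d))) <-> (~a <-> (d -> d))) & e)):
    ~(~(((~~a & e) | (~b | (d -> d))) <-> (~a <-> (d -> d))) & e): β-rule — branch into ~~(((~~a & e) | (~b | (d -> d))) <-> (~a <-> (d -> d)))  //  ~e.
      branch 1.1 (add ~~(((~~a & e) | (~b | (d -> d))) <-> (~a <-> (d -> d)))):
        ~~(((~~a & e) | (~b | (d -> d))) <-> (~a <-> (d -> d))): β-rule — branch into ((~~a & e) | (~b | (d -> d))), (~a <-> (d -> d))  //  ~((~~a & e) | (~b | (d -> d))), ~(~a <-> (d -> d)).
          branch 1.1.1 (add ((~~a & e) | (~b | (d -> d))), (~a <-> (d -> d))):
            ((~~a & e) | (~b | (d -> d))): β-rule — branch into (~~a & e)  //  (~b | (d -> d)).
              branch 1.1.1.1 (add (~~a & e)):
                (~~a & e): α-rule — add ~~a, e.
                ~~a: drop double negation, giving a.
                (~a <-> (d -> d)): β-rule — branch into ~a, (d -> d)  //  ~~a, ~(d -> d).
                  branch 1.1.1.1.1 (add ~a, (d -> d)):
                    × closes — contains both a and ~a.
                  branch 1.1.1.1.2 (add ~~a, ~(d -> d)):
                    ~(d -> d): α-rule — add d, ~d.
                    × closes — contains both d and ~d.
              branch 1.1.1.2 (add (~b | (d -> d))):
                (~a <-> (d -> d)): β-rule — branch into ~a, (d -> d)  //  ~~a, ~(d -> d).
                  branch 1.1.1.2.1 (add ~a, (d -> d)):
                    (~b | (d -> d)): β-rule — branch into ~b  //  (d -> d).
                      branch 1.1.1.2.1.1 (add ~b):
                        (d -> d): β-rule — branch into ~d  //  d.
                          branch 1.1.1.2.1.1.1 (add ~d):
                            ○ open, literals {a=0, b=0, d=0}.
                          branch 1.1.1.2.1.1.2 (add d):
                            ○ open, literals {a=0, b=0, d=1}.
                      branch 1.1.1.2.1.2 (add (d -> d)):
                        (d -> d): β-rule — branch into ~d  //  d.
                          branch 1.1.1.2.1.2.1 (add ~d):
                            (d -> d): β-rule — branch into ~d  //  d.
                              branch 1.1.1.2.1.2.1.1 (add ~d):
                                ○ open, literals {a=0, d=0}.
                              branch 1.1.1.2.1.2.1.2 (add d):
                                × closes — contains both d and ~d.
                          branch 1.1.1.2.1.2.2 (add d):
                            (d -> d): β-rule — branch into ~d  //  d.
                              branch 1.1.1.2.1.2.2.1 (add ~d):
                                × closes — contains both d and ~d.
                              branch 1.1.1.2.1.2.2.2 (add d):
                                ○ open, literals {a=0, d=1}.
                  branch 1.1.1.2.2 (add ~~a, ~(d -> d)):
                    ~(d -> d): α-rule — add d, ~d.
                    × closes — contains both d and ~d.
          branch 1.1.2 (add ~((~~a & e) | (~b | (d -> d))), ~(~a <-> (d -> d))):
            ~((~~a & e) | (~b | (d -> d))): α-rule — add ~(~~a & e), ~(~b | (d -> d)).
            ~(~b | (d -> d)): α-rule — add ~~b, ~(d -> d).
            ~(d -> d): α-rule — add d, ~d.
            × closes — contains both d and ~d.
      branch 1.2 (add ~e):
        ○ open, literals {e=0}.
  branch 2 (add b):
    ○ open, literals {b=1}.
6 branches closed, 6 open.
Each open branch fixes some atoms; the unmentioned ones are free. Counting distinct full assignments: branch {a=0, b=0, d=0} (c, e) contributes 4 new; branch {a=0, b=0, d=1} (c, e) contributes 4 new; branch {a=0, d=0} (b, c, e) contributes 4 new; branch {a=0, d=1} (b, c, e) contributes 4 new; branch {e=0} (a, b, c, d) contributes 8 new; branch {b=1} (a, c, d, e) contributes 4 new. Total: 28.

28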